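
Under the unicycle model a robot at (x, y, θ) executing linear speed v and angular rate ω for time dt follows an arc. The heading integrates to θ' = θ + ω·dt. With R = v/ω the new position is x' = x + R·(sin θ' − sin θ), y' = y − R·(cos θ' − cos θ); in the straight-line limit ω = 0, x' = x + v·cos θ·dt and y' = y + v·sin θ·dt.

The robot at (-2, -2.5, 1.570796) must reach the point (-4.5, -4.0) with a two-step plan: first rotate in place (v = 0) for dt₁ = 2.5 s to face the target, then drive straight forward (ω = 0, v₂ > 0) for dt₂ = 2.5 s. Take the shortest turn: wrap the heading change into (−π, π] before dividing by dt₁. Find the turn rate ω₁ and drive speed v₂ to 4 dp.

heading to target = atan2(-4−-2.5, -4.5−-2) = -2.6012
Δθ = wrap(-2.6012 − 1.5708) = 2.1112; ω₁ = Δθ/dt₁ = 0.8445
distance = √((-4.5−-2)² + (-4−-2.5)²) = 2.9155; v₂ = distance/dt₂ = 1.1662

ω₁ = 0.8445, v₂ = 1.1662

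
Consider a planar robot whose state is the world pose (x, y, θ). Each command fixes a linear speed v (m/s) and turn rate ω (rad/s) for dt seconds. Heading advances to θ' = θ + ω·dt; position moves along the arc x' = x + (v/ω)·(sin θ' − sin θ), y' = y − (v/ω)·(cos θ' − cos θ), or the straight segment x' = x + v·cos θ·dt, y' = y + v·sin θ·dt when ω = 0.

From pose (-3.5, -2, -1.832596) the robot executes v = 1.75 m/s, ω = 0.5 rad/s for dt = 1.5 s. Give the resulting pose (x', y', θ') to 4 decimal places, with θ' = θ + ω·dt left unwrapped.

(-3.2104, -4.5475, -1.0826)

θ' = -1.8326 + 0.5·1.5 = -1.0826
R = v/ω = 1.75/0.5 = 3.5000
x' = -3.5 + 3.5000·(sin -1.0826 − sin -1.8326) = -3.2104
y' = -2 − 3.5000·(cos -1.0826 − cos -1.8326) = -4.5475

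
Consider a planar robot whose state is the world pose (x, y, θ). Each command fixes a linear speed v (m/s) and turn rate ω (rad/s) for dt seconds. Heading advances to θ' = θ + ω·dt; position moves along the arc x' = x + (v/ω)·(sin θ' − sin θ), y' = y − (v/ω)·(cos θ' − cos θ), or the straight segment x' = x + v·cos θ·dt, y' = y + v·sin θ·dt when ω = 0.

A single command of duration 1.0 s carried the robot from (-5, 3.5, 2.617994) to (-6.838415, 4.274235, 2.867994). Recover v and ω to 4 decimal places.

Δθ = 2.867994 − 2.617994 = 0.250000
ω = Δθ/dt = 0.250000/1.0 = 0.2500
R = Δx/(sin θ' − sin θ) = 8.0000
v = R·ω = 8.0000·0.2500 = 2.0000

v = 2.0000, ω = 0.2500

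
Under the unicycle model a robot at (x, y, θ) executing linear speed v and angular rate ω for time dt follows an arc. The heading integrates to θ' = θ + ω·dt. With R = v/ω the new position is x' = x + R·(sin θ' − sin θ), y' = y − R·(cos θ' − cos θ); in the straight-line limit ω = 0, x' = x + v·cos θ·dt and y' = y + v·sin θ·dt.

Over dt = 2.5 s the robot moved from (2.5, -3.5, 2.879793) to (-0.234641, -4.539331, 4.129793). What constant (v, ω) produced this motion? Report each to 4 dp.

Δθ = 4.129793 − 2.879793 = 1.250000
ω = Δθ/dt = 1.250000/2.5 = 0.5000
R = Δx/(sin θ' − sin θ) = 2.5000
v = R·ω = 2.5000·0.5000 = 1.2500

v = 1.2500, ω = 0.5000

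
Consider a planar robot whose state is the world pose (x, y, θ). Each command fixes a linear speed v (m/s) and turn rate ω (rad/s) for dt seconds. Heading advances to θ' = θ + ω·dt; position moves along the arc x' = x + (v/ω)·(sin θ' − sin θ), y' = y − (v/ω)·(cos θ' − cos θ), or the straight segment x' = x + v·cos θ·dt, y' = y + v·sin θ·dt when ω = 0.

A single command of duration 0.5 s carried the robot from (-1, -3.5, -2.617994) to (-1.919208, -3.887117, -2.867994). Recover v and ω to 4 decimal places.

v = 2.0000, ω = -0.5000

Δθ = -2.867994 − -2.617994 = -0.250000
ω = Δθ/dt = -0.250000/0.5 = -0.5000
R = Δx/(sin θ' − sin θ) = -4.0000
v = R·ω = -4.0000·-0.5000 = 2.0000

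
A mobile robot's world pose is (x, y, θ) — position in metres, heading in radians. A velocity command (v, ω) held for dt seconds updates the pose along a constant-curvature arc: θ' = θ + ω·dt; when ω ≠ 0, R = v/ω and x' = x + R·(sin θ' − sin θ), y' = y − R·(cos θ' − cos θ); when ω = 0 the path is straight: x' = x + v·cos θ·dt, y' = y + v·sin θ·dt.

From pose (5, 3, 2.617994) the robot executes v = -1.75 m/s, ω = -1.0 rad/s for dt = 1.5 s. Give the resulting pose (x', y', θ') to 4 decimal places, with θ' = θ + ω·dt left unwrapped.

θ' = 2.6180 + -1.0·1.5 = 1.1180
R = v/ω = -1.75/-1.0 = 1.7500
x' = 5 + 1.7500·(sin 1.1180 − sin 2.6180) = 5.6986
y' = 3 − 1.7500·(cos 1.1180 − cos 2.6180) = 0.7189

(5.6986, 0.7189, 1.1180)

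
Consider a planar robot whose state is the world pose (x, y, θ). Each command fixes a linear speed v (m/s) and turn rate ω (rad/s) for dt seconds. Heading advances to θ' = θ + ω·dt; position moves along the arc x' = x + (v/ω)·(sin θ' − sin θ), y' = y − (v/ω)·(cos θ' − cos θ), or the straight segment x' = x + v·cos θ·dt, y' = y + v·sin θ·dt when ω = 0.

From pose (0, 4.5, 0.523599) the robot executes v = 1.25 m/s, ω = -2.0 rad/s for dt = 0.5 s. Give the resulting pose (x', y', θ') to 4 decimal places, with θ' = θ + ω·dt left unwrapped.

θ' = 0.5236 + -2.0·0.5 = -0.4764
R = v/ω = 1.25/-2.0 = -0.6250
x' = 0 + -0.6250·(sin -0.4764 − sin 0.5236) = 0.5991
y' = 4.5 − -0.6250·(cos -0.4764 − cos 0.5236) = 4.5141

(0.5991, 4.5141, -0.4764)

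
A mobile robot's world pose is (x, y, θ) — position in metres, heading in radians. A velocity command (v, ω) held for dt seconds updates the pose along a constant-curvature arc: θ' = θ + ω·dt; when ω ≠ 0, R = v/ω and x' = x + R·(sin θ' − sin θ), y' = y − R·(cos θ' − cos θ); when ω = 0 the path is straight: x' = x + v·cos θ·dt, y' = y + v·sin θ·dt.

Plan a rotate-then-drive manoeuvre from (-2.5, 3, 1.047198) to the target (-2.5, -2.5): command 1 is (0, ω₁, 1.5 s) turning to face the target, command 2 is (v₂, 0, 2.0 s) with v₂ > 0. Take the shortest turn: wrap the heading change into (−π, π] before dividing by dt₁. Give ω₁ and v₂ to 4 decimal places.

ω₁ = -1.7453, v₂ = 2.7500

heading to target = atan2(-2.5−3, -2.5−-2.5) = -1.5708
Δθ = wrap(-1.5708 − 1.0472) = -2.6180; ω₁ = Δθ/dt₁ = -1.7453
distance = √((-2.5−-2.5)² + (-2.5−3)²) = 5.5000; v₂ = distance/dt₂ = 2.7500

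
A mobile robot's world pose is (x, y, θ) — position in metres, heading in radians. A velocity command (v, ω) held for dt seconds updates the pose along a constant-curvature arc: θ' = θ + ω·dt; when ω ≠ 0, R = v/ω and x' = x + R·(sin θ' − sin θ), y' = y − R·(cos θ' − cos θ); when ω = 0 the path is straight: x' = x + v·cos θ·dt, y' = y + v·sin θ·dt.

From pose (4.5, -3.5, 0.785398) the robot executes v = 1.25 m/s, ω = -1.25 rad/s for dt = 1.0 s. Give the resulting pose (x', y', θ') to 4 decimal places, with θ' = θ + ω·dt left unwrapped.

(5.6552, -3.3131, -0.4646)

θ' = 0.7854 + -1.25·1.0 = -0.4646
R = v/ω = 1.25/-1.25 = -1.0000
x' = 4.5 + -1.0000·(sin -0.4646 − sin 0.7854) = 5.6552
y' = -3.5 − -1.0000·(cos -0.4646 − cos 0.7854) = -3.3131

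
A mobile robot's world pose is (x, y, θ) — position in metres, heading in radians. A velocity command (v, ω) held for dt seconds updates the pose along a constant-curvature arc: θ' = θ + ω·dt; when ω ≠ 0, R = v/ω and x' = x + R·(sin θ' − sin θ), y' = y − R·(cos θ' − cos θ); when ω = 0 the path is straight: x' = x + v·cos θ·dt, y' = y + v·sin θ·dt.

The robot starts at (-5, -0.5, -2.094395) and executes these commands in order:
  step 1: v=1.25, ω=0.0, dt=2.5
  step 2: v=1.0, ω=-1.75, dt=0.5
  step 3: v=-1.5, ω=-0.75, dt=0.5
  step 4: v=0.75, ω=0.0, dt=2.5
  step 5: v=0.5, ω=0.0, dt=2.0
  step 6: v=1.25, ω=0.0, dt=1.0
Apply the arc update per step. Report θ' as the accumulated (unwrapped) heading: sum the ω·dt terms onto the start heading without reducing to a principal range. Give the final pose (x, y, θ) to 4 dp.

step 1: θ'=-2.0944 (straight) → pose (-6.5625, -3.2063, -2.0944)
step 2: θ'=-2.9694 (R=-0.5714) → pose (-6.9595, -3.4836, -2.9694)
step 3: θ'=-3.3444 (R=2.0000) → pose (-6.2139, -3.4950, -3.3444)
step 4: θ'=-3.3444 (straight) → pose (-8.0505, -3.1173, -3.3444)
step 5: θ'=-3.3444 (straight) → pose (-9.0300, -2.9159, -3.3444)
step 6: θ'=-3.3444 (straight) → pose (-10.2544, -2.6642, -3.3444)

(-10.2544, -2.6642, -3.3444)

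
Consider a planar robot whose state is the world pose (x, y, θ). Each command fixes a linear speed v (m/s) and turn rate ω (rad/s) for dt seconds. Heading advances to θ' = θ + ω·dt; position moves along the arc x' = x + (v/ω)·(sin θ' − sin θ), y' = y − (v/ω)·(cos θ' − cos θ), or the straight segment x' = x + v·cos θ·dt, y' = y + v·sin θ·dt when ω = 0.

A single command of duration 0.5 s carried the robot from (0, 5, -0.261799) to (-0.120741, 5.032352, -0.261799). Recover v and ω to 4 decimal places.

v = -0.2500, ω = 0.0000

Δθ = -0.261799 − -0.261799 = 0.000000
ω = Δθ/dt = 0.000000/0.5 = 0.0000
ω = 0 → v = (Δx·cos θ + Δy·sin θ)/dt = -0.2500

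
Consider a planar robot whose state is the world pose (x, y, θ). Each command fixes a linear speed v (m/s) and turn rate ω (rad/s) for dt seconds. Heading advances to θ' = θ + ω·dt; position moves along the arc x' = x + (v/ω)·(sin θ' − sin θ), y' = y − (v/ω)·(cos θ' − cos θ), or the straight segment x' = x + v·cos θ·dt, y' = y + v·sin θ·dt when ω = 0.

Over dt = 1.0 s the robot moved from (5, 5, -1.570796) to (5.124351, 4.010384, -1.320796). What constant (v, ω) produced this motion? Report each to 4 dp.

v = 1.0000, ω = 0.2500

Δθ = -1.320796 − -1.570796 = 0.250000
ω = Δθ/dt = 0.250000/1.0 = 0.2500
R = −Δy/(cos θ' − cos θ) = 4.0000
v = R·ω = 4.0000·0.2500 = 1.0000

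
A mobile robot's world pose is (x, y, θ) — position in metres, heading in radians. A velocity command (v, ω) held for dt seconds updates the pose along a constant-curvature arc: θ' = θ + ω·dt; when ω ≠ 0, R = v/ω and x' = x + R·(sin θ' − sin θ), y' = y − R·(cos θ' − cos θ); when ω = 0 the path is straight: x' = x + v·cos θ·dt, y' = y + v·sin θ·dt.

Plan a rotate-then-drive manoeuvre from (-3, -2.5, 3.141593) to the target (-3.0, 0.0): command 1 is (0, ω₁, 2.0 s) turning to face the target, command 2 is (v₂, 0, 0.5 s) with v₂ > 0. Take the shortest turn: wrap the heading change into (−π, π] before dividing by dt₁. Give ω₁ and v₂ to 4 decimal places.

ω₁ = -0.7854, v₂ = 5.0000

heading to target = atan2(0−-2.5, -3−-3) = 1.5708
Δθ = wrap(1.5708 − 3.1416) = -1.5708; ω₁ = Δθ/dt₁ = -0.7854
distance = √((-3−-3)² + (0−-2.5)²) = 2.5000; v₂ = distance/dt₂ = 5.0000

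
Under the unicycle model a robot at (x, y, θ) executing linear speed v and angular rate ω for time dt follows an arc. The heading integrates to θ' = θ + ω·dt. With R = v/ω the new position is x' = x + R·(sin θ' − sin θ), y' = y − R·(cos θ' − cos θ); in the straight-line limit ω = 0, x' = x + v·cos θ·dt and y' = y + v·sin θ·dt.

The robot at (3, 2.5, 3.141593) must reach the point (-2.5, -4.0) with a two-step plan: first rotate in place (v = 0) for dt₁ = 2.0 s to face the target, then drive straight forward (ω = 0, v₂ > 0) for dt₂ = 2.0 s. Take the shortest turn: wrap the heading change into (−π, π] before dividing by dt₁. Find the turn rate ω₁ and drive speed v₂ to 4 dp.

heading to target = atan2(-4−2.5, -2.5−3) = -2.2731
Δθ = wrap(-2.2731 − 3.1416) = 0.8685; ω₁ = Δθ/dt₁ = 0.4343
distance = √((-2.5−3)² + (-4−2.5)²) = 8.5147; v₂ = distance/dt₂ = 4.2573

ω₁ = 0.4343, v₂ = 4.2573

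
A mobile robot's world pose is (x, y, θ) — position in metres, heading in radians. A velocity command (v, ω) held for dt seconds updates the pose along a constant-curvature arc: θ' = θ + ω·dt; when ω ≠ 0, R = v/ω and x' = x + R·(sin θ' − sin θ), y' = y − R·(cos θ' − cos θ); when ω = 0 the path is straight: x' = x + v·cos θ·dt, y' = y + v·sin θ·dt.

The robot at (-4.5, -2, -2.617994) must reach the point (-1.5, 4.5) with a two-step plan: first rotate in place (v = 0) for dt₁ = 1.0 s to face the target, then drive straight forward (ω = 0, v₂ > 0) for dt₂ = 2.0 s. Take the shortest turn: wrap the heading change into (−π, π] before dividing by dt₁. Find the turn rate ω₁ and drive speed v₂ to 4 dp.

ω₁ = -2.5268, v₂ = 3.5795

heading to target = atan2(4.5−-2, -1.5−-4.5) = 1.1384
Δθ = wrap(1.1384 − -2.6180) = -2.5268; ω₁ = Δθ/dt₁ = -2.5268
distance = √((-1.5−-4.5)² + (4.5−-2)²) = 7.1589; v₂ = distance/dt₂ = 3.5795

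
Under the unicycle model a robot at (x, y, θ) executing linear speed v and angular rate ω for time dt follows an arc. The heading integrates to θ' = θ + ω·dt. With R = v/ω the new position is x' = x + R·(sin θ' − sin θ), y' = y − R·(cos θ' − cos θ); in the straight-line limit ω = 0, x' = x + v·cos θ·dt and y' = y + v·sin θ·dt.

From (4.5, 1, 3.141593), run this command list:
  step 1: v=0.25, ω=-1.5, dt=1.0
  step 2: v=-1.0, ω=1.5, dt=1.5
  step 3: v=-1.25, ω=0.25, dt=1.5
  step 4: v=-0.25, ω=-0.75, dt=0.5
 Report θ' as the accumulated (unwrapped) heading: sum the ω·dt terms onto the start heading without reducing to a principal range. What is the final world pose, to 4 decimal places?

step 1: θ'=1.6416 (R=-0.1667) → pose (4.3338, 1.1549, 1.6416)
step 2: θ'=3.8916 (R=-0.6667) → pose (5.4532, 0.7142, 3.8916)
step 3: θ'=4.2666 (R=-5.0000) → pose (6.5563, 2.2168, 4.2666)
step 4: θ'=3.8916 (R=0.3333) → pose (6.6299, 2.3170, 3.8916)

(6.6299, 2.3170, 3.8916)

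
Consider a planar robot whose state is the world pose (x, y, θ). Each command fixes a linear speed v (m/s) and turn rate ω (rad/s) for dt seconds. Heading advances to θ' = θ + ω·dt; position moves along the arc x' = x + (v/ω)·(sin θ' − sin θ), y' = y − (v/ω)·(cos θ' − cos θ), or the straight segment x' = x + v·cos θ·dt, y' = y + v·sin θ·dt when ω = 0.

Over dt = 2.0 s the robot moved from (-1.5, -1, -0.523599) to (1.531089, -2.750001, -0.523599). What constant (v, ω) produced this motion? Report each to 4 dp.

v = 1.7500, ω = 0.0000

Δθ = -0.523599 − -0.523599 = 0.000000
ω = Δθ/dt = 0.000000/2.0 = 0.0000
ω = 0 → v = (Δx·cos θ + Δy·sin θ)/dt = 1.7500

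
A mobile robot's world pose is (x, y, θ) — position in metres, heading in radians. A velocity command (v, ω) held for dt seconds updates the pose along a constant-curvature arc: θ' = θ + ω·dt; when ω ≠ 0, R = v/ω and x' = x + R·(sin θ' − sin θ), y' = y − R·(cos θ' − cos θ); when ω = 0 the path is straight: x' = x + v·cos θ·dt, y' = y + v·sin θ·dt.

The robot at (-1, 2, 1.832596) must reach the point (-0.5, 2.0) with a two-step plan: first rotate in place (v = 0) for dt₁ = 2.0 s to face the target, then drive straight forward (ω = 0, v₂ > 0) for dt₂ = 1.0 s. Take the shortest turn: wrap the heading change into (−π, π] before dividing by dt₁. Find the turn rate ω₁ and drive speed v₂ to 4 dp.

heading to target = atan2(2−2, -0.5−-1) = 0.0000
Δθ = wrap(0.0000 − 1.8326) = -1.8326; ω₁ = Δθ/dt₁ = -0.9163
distance = √((-0.5−-1)² + (2−2)²) = 0.5000; v₂ = distance/dt₂ = 0.5000

ω₁ = -0.9163, v₂ = 0.5000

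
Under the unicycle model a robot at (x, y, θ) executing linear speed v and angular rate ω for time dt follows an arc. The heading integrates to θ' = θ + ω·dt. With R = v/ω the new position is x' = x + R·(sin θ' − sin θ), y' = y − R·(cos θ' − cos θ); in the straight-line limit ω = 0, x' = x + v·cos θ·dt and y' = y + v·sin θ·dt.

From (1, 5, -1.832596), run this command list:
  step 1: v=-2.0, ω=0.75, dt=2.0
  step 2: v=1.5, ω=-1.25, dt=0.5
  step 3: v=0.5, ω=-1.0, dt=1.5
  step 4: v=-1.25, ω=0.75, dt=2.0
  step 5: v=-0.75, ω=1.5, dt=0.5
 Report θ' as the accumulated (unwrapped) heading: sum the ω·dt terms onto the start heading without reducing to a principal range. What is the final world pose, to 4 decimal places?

step 1: θ'=-0.3326 (R=-2.6667) → pose (-0.7051, 8.2107, -0.3326)
step 2: θ'=-0.9576 (R=-1.2000) → pose (-0.1156, 7.7671, -0.9576)
step 3: θ'=-2.4576 (R=-0.5000) → pose (-0.2085, 7.0918, -2.4576)
step 4: θ'=-0.9576 (R=-1.6667) → pose (0.1013, 9.3427, -0.9576)
step 5: θ'=-0.2076 (R=-0.5000) → pose (-0.2045, 9.5442, -0.2076)

(-0.2045, 9.5442, -0.2076)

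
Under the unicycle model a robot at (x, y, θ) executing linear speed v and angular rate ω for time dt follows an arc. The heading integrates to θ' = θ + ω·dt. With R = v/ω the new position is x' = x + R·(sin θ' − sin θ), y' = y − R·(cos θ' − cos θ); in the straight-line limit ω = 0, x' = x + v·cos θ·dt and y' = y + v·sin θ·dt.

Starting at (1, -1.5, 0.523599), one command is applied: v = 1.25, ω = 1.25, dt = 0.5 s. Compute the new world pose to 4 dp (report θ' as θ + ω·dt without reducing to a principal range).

(1.4122, -1.0437, 1.1486)

θ' = 0.5236 + 1.25·0.5 = 1.1486
R = v/ω = 1.25/1.25 = 1.0000
x' = 1 + 1.0000·(sin 1.1486 − sin 0.5236) = 1.4122
y' = -1.5 − 1.0000·(cos 1.1486 − cos 0.5236) = -1.0437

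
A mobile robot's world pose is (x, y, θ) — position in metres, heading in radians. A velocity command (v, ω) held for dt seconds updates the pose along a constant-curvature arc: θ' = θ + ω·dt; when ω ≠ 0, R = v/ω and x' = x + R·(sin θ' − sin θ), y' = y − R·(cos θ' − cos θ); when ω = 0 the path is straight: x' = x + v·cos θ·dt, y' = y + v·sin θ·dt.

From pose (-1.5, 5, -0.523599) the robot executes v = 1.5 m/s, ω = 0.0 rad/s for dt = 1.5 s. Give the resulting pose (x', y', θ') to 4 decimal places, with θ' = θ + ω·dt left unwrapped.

θ' = -0.5236 + 0.0·1.5 = -0.5236
ω = 0 → straight: x' = -1.5 + 1.5·cos(-0.5236)·1.5 = 0.4486
y' = 5 + 1.5·sin(-0.5236)·1.5 = 3.8750

(0.4486, 3.8750, -0.5236)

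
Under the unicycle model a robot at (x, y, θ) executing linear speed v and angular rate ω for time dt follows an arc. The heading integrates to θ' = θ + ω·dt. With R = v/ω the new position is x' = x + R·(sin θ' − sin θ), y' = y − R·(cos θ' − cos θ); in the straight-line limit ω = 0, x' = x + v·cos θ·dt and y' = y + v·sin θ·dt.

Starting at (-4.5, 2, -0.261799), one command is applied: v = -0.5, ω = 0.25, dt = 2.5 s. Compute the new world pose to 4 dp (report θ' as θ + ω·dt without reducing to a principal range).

(-5.7282, 1.9377, 0.3632)

θ' = -0.2618 + 0.25·2.5 = 0.3632
R = v/ω = -0.5/0.25 = -2.0000
x' = -4.5 + -2.0000·(sin 0.3632 − sin -0.2618) = -5.7282
y' = 2 − -2.0000·(cos 0.3632 − cos -0.2618) = 1.9377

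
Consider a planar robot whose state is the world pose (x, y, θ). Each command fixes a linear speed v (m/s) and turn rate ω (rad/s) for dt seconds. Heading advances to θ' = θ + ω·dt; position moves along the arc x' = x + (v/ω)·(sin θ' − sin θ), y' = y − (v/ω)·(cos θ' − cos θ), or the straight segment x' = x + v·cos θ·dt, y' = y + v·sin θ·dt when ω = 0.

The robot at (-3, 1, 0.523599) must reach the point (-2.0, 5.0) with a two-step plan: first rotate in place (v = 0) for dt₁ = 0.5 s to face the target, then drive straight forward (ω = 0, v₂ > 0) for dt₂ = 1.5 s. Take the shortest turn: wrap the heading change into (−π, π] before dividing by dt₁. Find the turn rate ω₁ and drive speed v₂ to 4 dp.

ω₁ = 1.6044, v₂ = 2.7487

heading to target = atan2(5−1, -2−-3) = 1.3258
Δθ = wrap(1.3258 − 0.5236) = 0.8022; ω₁ = Δθ/dt₁ = 1.6044
distance = √((-2−-3)² + (5−1)²) = 4.1231; v₂ = distance/dt₂ = 2.7487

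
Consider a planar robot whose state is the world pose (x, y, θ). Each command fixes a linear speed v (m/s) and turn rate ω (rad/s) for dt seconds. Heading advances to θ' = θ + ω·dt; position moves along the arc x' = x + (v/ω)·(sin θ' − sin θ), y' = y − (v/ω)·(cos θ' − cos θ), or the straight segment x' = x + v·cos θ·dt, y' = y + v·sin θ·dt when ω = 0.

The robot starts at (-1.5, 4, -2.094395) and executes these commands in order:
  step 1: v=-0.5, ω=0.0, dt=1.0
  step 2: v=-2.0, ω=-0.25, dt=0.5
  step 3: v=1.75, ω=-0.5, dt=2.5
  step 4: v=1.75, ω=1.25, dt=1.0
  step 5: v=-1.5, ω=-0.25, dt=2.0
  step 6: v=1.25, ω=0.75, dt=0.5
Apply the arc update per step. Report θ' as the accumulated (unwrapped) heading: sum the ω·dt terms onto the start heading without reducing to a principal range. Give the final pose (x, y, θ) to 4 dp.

step 1: θ'=-2.0944 (straight) → pose (-1.2500, 4.4330, -2.0944)
step 2: θ'=-2.2194 (R=8.0000) → pose (-0.6972, 5.2656, -2.2194)
step 3: θ'=-3.4694 (R=-3.5000) → pose (-4.6134, 4.0662, -3.4694)
step 4: θ'=-2.2194 (R=1.4000) → pose (-6.1798, 3.5864, -2.2194)
step 5: θ'=-2.7194 (R=6.0000) → pose (-3.8568, 5.4352, -2.7194)
step 6: θ'=-2.3444 (R=1.6667) → pose (-4.3662, 5.0794, -2.3444)

(-4.3662, 5.0794, -2.3444)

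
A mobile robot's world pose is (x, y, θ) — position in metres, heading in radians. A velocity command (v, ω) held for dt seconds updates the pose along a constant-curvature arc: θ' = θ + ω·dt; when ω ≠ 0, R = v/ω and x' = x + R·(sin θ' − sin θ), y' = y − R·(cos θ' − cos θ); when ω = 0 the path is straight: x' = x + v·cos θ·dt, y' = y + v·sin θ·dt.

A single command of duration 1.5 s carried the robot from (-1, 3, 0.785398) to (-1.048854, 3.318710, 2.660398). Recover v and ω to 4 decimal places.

v = 0.2500, ω = 1.2500

Δθ = 2.660398 − 0.785398 = 1.875000
ω = Δθ/dt = 1.875000/1.5 = 1.2500
R = −Δy/(cos θ' − cos θ) = 0.2000
v = R·ω = 0.2000·1.2500 = 0.2500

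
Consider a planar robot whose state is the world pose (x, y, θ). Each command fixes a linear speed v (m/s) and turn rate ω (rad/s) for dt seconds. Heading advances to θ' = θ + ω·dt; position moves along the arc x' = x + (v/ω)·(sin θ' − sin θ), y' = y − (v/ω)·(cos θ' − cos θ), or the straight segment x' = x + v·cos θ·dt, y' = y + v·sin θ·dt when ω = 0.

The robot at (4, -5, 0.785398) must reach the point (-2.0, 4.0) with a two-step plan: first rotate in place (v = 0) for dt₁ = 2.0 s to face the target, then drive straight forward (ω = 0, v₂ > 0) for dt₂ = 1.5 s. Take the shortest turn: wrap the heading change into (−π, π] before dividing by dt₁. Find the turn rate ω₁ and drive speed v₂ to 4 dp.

ω₁ = 0.6867, v₂ = 7.2111

heading to target = atan2(4−-5, -2−4) = 2.1588
Δθ = wrap(2.1588 − 0.7854) = 1.3734; ω₁ = Δθ/dt₁ = 0.6867
distance = √((-2−4)² + (4−-5)²) = 10.8167; v₂ = distance/dt₂ = 7.2111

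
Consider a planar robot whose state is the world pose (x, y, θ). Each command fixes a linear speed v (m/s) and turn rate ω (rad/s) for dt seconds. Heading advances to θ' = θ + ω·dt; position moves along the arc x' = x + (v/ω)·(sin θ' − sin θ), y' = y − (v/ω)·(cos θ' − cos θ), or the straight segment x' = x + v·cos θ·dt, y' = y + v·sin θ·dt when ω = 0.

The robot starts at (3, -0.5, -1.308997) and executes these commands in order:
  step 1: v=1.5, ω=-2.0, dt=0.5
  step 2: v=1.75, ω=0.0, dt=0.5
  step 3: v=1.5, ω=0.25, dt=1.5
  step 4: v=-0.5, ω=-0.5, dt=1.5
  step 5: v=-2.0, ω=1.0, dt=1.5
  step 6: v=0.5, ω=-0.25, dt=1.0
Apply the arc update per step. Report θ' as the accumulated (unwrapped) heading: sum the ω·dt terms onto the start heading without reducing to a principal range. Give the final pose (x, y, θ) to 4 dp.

(2.6617, -1.1434, -1.4340)

step 1: θ'=-2.3090 (R=-0.7500) → pose (2.8303, -1.1988, -2.3090)
step 2: θ'=-2.3090 (straight) → pose (2.2415, -1.8461, -2.3090)
step 3: θ'=-1.9340 (R=6.0000) → pose (1.0710, -3.7522, -1.9340)
step 4: θ'=-2.6840 (R=1.0000) → pose (1.5639, -3.2103, -2.6840)
step 5: θ'=-1.1840 (R=-2.0000) → pose (2.5326, -0.6617, -1.1840)
step 6: θ'=-1.4340 (R=-2.0000) → pose (2.6617, -1.1434, -1.4340)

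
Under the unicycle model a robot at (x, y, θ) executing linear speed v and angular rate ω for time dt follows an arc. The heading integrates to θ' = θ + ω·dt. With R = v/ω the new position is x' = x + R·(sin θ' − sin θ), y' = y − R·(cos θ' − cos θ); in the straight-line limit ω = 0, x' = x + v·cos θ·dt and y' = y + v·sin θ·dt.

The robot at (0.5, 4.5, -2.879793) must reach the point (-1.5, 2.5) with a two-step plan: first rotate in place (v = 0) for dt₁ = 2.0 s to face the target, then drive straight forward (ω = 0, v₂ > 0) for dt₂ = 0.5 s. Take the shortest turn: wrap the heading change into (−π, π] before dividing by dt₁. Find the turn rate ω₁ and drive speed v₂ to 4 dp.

ω₁ = 0.2618, v₂ = 5.6569

heading to target = atan2(2.5−4.5, -1.5−0.5) = -2.3562
Δθ = wrap(-2.3562 − -2.8798) = 0.5236; ω₁ = Δθ/dt₁ = 0.2618
distance = √((-1.5−0.5)² + (2.5−4.5)²) = 2.8284; v₂ = distance/dt₂ = 5.6569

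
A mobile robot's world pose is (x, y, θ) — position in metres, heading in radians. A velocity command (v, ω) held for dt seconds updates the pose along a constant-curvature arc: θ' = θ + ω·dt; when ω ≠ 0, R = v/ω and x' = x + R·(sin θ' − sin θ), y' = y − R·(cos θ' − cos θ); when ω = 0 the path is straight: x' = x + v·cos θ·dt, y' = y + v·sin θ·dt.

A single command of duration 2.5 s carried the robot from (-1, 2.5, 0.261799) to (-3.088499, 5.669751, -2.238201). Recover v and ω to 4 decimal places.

Δθ = -2.238201 − 0.261799 = -2.500000
ω = Δθ/dt = -2.500000/2.5 = -1.0000
R = −Δy/(cos θ' − cos θ) = 2.0000
v = R·ω = 2.0000·-1.0000 = -2.0000

v = -2.0000, ω = -1.0000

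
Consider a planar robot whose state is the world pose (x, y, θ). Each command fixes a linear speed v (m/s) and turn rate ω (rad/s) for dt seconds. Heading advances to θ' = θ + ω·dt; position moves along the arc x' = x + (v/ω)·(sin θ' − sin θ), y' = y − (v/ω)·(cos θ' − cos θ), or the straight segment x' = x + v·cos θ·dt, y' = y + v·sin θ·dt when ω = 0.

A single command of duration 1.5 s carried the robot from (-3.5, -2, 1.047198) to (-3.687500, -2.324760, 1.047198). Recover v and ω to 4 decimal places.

v = -0.2500, ω = 0.0000

Δθ = 1.047198 − 1.047198 = 0.000000
ω = Δθ/dt = 0.000000/1.5 = 0.0000
ω = 0 → v = (Δx·cos θ + Δy·sin θ)/dt = -0.2500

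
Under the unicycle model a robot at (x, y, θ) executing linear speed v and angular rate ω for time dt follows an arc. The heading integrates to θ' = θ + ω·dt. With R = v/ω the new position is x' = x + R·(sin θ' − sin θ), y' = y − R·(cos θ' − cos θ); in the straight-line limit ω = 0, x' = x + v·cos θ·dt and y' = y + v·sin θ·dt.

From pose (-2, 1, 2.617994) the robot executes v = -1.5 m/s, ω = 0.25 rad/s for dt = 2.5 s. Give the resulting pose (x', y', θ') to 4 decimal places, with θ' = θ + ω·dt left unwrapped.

θ' = 2.6180 + 0.25·2.5 = 3.2430
R = v/ω = -1.5/0.25 = -6.0000
x' = -2 + -6.0000·(sin 3.2430 − sin 2.6180) = 1.6074
y' = 1 − -6.0000·(cos 3.2430 − cos 2.6180) = 0.2270

(1.6074, 0.2270, 3.2430)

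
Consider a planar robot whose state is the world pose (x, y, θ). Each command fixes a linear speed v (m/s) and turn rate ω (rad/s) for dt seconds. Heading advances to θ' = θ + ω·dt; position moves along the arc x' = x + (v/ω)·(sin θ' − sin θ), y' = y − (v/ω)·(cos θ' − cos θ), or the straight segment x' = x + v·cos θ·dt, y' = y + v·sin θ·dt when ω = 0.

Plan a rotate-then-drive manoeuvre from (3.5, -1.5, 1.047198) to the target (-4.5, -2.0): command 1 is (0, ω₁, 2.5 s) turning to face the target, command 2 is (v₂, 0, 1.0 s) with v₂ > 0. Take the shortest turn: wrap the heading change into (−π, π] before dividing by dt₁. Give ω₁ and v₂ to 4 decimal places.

ω₁ = 0.8627, v₂ = 8.0156

heading to target = atan2(-2−-1.5, -4.5−3.5) = -3.0792
Δθ = wrap(-3.0792 − 1.0472) = 2.1568; ω₁ = Δθ/dt₁ = 0.8627
distance = √((-4.5−3.5)² + (-2−-1.5)²) = 8.0156; v₂ = distance/dt₂ = 8.0156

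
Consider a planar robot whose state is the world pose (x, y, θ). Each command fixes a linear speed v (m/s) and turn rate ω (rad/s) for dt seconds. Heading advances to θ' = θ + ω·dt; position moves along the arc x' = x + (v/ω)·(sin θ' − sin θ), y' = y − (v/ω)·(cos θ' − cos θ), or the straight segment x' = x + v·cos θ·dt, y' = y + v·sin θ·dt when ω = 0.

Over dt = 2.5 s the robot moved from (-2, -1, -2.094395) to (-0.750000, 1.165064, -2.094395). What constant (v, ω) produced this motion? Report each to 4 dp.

v = -1.0000, ω = 0.0000

Δθ = -2.094395 − -2.094395 = 0.000000
ω = Δθ/dt = 0.000000/2.5 = 0.0000
ω = 0 → v = (Δx·cos θ + Δy·sin θ)/dt = -1.0000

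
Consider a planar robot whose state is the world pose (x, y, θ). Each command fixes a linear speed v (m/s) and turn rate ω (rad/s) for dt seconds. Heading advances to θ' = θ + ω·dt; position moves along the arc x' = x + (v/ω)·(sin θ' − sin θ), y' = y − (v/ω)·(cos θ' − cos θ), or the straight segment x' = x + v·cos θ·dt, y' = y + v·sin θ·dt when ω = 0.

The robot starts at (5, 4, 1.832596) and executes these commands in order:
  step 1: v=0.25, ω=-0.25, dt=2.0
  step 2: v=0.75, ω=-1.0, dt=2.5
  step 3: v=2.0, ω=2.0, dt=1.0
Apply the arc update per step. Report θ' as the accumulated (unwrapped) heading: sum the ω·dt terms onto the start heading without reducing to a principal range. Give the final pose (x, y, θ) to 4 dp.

step 1: θ'=1.3326 (R=-1.0000) → pose (4.9942, 4.4948, 1.3326)
step 2: θ'=-1.1674 (R=-0.7500) → pose (6.4128, 4.6122, -1.1674)
step 3: θ'=0.8326 (R=1.0000) → pose (8.0722, 4.3318, 0.8326)

(8.0722, 4.3318, 0.8326)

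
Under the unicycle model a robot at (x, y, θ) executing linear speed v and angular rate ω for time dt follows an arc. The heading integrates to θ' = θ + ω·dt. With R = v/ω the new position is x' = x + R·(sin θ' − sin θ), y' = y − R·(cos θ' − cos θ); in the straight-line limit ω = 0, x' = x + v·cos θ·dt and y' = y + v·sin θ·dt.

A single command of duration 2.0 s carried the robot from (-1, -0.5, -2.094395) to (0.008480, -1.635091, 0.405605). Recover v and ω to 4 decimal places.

v = 1.0000, ω = 1.2500

Δθ = 0.405605 − -2.094395 = 2.500000
ω = Δθ/dt = 2.500000/2.0 = 1.2500
R = −Δy/(cos θ' − cos θ) = 0.8000
v = R·ω = 0.8000·1.2500 = 1.0000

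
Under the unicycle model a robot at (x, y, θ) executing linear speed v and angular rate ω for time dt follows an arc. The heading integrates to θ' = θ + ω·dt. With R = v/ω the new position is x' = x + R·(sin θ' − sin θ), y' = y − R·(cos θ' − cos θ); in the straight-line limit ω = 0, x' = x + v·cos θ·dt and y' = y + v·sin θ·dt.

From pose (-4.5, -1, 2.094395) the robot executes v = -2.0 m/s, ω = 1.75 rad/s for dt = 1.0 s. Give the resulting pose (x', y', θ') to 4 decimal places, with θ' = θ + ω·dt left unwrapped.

θ' = 2.0944 + 1.75·1.0 = 3.8444
R = v/ω = -2.0/1.75 = -1.1429
x' = -4.5 + -1.1429·(sin 3.8444 − sin 2.0944) = -2.7716
y' = -1 − -1.1429·(cos 3.8444 − cos 2.0944) = -1.3006

(-2.7716, -1.3006, 3.8444)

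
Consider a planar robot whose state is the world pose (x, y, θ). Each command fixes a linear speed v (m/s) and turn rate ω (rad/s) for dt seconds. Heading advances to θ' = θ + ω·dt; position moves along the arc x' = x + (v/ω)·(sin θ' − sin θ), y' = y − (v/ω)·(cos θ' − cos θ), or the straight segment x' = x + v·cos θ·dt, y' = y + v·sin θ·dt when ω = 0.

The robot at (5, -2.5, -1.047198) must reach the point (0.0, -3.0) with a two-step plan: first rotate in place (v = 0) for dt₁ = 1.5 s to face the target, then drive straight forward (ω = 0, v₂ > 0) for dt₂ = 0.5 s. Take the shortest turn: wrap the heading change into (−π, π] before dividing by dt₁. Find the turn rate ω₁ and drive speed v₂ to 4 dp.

heading to target = atan2(-3−-2.5, 0−5) = -3.0419
Δθ = wrap(-3.0419 − -1.0472) = -1.9947; ω₁ = Δθ/dt₁ = -1.3298
distance = √((0−5)² + (-3−-2.5)²) = 5.0249; v₂ = distance/dt₂ = 10.0499

ω₁ = -1.3298, v₂ = 10.0499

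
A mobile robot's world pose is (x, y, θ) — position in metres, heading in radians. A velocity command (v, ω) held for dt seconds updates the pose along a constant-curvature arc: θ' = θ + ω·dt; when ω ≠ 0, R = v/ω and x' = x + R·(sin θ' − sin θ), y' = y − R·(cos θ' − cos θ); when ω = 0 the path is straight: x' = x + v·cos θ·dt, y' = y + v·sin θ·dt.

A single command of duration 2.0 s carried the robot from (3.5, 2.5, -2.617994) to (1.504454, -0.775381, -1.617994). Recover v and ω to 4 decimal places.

v = 2.0000, ω = 0.5000

Δθ = -1.617994 − -2.617994 = 1.000000
ω = Δθ/dt = 1.000000/2.0 = 0.5000
R = −Δy/(cos θ' − cos θ) = 4.0000
v = R·ω = 4.0000·0.5000 = 2.0000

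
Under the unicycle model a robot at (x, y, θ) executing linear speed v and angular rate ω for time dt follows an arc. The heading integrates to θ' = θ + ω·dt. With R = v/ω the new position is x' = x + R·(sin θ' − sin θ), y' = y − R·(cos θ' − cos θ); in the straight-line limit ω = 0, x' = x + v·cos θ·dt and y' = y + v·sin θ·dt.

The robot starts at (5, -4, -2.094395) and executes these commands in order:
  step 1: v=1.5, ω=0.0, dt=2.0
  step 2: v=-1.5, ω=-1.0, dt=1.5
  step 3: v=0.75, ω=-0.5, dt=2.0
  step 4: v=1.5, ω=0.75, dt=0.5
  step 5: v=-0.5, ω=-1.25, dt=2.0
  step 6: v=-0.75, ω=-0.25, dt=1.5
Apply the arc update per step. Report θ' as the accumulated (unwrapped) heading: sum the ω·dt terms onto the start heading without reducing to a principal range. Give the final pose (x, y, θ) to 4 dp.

(2.9685, -4.0145, -7.0944)

step 1: θ'=-2.0944 (straight) → pose (3.5000, -6.5981, -2.0944)
step 2: θ'=-3.5944 (R=1.5000) → pose (5.4553, -5.9992, -3.5944)
step 3: θ'=-4.5944 (R=-1.5000) → pose (4.6219, -4.8270, -4.5944)
step 4: θ'=-4.2194 (R=2.0000) → pose (4.3977, -4.1159, -4.2194)
step 5: θ'=-6.7194 (R=0.4000) → pose (3.8763, -4.6677, -6.7194)
step 6: θ'=-7.0944 (R=3.0000) → pose (2.9685, -4.0145, -7.0944)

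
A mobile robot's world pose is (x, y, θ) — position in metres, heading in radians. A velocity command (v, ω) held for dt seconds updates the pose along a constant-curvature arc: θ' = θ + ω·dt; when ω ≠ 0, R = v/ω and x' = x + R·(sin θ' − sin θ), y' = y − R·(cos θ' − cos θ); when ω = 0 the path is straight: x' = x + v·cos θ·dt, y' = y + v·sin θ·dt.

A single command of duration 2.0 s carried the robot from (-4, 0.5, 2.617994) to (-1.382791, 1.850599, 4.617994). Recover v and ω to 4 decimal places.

v = -1.7500, ω = 1.0000

Δθ = 4.617994 − 2.617994 = 2.000000
ω = Δθ/dt = 2.000000/2.0 = 1.0000
R = Δx/(sin θ' − sin θ) = -1.7500
v = R·ω = -1.7500·1.0000 = -1.7500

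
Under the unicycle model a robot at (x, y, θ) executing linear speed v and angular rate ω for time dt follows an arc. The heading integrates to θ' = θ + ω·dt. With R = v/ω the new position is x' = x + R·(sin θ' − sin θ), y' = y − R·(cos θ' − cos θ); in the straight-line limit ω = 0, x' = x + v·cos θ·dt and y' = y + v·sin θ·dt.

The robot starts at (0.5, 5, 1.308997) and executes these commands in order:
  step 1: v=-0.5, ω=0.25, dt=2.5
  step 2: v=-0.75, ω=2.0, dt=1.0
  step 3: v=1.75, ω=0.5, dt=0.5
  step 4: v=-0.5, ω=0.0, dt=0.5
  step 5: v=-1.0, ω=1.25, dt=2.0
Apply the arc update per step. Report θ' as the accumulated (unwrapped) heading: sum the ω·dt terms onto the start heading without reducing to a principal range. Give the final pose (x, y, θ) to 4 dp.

(-0.2276, 4.3046, 6.6840)

step 1: θ'=1.9340 (R=-2.0000) → pose (0.5623, 3.7718, 1.9340)
step 2: θ'=3.9340 (R=-0.3750) → pose (1.1799, 3.6418, 3.9340)
step 3: θ'=4.1840 (R=3.5000) → pose (0.6494, 2.9488, 4.1840)
step 4: θ'=4.1840 (straight) → pose (0.7754, 3.1647, 4.1840)
step 5: θ'=6.6840 (R=-0.8000) → pose (-0.2276, 4.3046, 6.6840)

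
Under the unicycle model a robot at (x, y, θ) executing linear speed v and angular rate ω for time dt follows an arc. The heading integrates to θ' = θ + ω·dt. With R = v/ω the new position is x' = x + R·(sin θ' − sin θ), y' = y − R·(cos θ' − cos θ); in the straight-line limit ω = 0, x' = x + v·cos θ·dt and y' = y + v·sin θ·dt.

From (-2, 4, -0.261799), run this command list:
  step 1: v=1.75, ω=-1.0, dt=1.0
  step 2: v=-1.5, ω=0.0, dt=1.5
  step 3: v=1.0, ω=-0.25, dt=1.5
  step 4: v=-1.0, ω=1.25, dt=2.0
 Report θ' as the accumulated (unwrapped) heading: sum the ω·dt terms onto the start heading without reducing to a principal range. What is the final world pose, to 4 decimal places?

(-2.6955, 4.0778, 0.8632)

step 1: θ'=-1.2618 (R=-1.7500) → pose (-0.7858, 2.8418, -1.2618)
step 2: θ'=-1.2618 (straight) → pose (-1.4700, 4.9852, -1.2618)
step 3: θ'=-1.6368 (R=-4.0000) → pose (-1.2893, 3.5050, -1.6368)
step 4: θ'=0.8632 (R=-0.8000) → pose (-2.6955, 4.0778, 0.8632)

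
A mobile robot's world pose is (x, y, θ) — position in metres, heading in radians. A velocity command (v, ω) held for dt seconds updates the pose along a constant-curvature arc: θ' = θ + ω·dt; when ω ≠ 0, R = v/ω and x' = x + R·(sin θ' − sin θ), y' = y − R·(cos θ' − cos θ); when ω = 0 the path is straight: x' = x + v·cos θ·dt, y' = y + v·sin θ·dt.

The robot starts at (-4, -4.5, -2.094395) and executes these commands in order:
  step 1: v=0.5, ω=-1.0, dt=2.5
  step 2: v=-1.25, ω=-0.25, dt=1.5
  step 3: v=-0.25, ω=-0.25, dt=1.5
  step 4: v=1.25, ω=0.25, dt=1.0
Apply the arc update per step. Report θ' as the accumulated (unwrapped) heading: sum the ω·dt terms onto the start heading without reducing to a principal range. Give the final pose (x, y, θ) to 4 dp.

(-4.6139, -5.4151, -5.0944)

step 1: θ'=-4.5944 (R=-0.5000) → pose (-4.9295, -4.3089, -4.5944)
step 2: θ'=-4.9694 (R=5.0000) → pose (-5.0590, -6.1684, -4.9694)
step 3: θ'=-5.3444 (R=1.0000) → pose (-5.2193, -6.5050, -5.3444)
step 4: θ'=-5.0944 (R=5.0000) → pose (-4.6139, -5.4151, -5.0944)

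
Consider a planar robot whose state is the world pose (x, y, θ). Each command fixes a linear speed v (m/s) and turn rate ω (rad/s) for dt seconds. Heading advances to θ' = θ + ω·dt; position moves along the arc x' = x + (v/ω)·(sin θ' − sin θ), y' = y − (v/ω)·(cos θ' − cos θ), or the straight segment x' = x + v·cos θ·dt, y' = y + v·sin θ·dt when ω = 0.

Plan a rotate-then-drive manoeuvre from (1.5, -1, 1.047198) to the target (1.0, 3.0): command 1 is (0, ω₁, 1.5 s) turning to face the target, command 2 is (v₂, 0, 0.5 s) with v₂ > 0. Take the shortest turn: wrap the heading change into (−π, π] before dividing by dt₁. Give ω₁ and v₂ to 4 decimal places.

ω₁ = 0.4320, v₂ = 8.0623

heading to target = atan2(3−-1, 1−1.5) = 1.6952
Δθ = wrap(1.6952 − 1.0472) = 0.6480; ω₁ = Δθ/dt₁ = 0.4320
distance = √((1−1.5)² + (3−-1)²) = 4.0311; v₂ = distance/dt₂ = 8.0623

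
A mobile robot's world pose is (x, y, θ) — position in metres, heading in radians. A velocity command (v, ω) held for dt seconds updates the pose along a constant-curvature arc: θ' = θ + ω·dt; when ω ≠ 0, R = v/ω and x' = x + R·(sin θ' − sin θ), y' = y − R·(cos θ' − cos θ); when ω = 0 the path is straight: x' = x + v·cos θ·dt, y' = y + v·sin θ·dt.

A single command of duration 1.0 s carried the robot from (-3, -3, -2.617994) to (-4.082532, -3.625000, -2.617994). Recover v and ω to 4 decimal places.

Δθ = -2.617994 − -2.617994 = 0.000000
ω = Δθ/dt = 0.000000/1.0 = 0.0000
ω = 0 → v = (Δx·cos θ + Δy·sin θ)/dt = 1.2500

v = 1.2500, ω = 0.0000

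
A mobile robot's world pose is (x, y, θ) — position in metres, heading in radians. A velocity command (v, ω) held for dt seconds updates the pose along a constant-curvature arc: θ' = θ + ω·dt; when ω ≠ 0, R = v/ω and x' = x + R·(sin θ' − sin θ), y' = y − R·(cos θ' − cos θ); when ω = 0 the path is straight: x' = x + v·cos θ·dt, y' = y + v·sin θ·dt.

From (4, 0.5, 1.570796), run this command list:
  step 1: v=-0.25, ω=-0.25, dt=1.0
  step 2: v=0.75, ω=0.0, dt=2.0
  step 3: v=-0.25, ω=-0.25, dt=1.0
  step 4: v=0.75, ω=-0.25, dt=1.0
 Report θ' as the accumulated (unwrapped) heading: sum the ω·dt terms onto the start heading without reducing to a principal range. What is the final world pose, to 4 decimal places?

(4.6864, 2.0806, 0.8208)

step 1: θ'=1.3208 (R=1.0000) → pose (3.9689, 0.2526, 1.3208)
step 2: θ'=1.3208 (straight) → pose (4.3400, 1.7060, 1.3208)
step 3: θ'=1.0708 (R=1.0000) → pose (4.2487, 1.4739, 1.0708)
step 4: θ'=0.8208 (R=-3.0000) → pose (4.6864, 2.0806, 0.8208)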